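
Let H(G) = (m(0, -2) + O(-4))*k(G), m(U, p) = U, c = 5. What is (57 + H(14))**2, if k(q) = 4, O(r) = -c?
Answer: 1369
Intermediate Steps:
O(r) = -5 (O(r) = -1*5 = -5)
H(G) = -20 (H(G) = (0 - 5)*4 = -5*4 = -20)
(57 + H(14))**2 = (57 - 20)**2 = 37**2 = 1369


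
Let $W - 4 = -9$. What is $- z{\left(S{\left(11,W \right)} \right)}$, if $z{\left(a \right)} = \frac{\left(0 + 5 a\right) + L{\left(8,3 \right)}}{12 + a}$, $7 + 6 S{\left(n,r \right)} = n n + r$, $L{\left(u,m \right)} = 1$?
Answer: $- \frac{551}{181} \approx -3.0442$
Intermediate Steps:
$W = -5$ ($W = 4 - 9 = -5$)
$S{\left(n,r \right)} = - \frac{7}{6} + \frac{r}{6} + \frac{n^{2}}{6}$ ($S{\left(n,r \right)} = - \frac{7}{6} + \frac{n n + r}{6} = - \frac{7}{6} + \frac{n^{2} + r}{6} = - \frac{7}{6} + \frac{r + n^{2}}{6} = - \frac{7}{6} + \left(\frac{r}{6} + \frac{n^{2}}{6}\right) = - \frac{7}{6} + \frac{r}{6} + \frac{n^{2}}{6}$)
$z{\left(a \right)} = \frac{1 + 5 a}{12 + a}$ ($z{\left(a \right)} = \frac{\left(0 + 5 a\right) + 1}{12 + a} = \frac{5 a + 1}{12 + a} = \frac{1 + 5 a}{12 + a}$)
$- z{\left(S{\left(11,W \right)} \right)} = - \frac{1 + 5 \left(- \frac{7}{6} + \frac{1}{6} \left(-5\right) + \frac{11^{2}}{6}\right)}{12 + \left(- \frac{7}{6} + \frac{1}{6} \left(-5\right) + \frac{11^{2}}{6}\right)} = - \frac{1 + 5 \left(- \frac{7}{6} - \frac{5}{6} + \frac{1}{6} \cdot 121\right)}{12 - - \frac{109}{6}} = - \frac{1 + 5 \left(- \frac{7}{6} - \frac{5}{6} + \frac{121}{6}\right)}{12 - - \frac{109}{6}} = - \frac{1 + 5 \cdot \frac{109}{6}}{12 + \frac{109}{6}} = - \frac{1 + \frac{545}{6}}{\frac{181}{6}} = - \frac{6 \cdot 551}{181 \cdot 6} = \left(-1\right) \frac{551}{181} = - \frac{551}{181}$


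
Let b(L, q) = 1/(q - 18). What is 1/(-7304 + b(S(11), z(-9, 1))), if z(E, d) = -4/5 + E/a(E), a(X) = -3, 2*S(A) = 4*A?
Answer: -79/577021 ≈ -0.00013691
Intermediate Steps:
S(A) = 2*A (S(A) = (4*A)/2 = 2*A)
z(E, d) = -⅘ - E/3 (z(E, d) = -4/5 + E/(-3) = -4*⅕ + E*(-⅓) = -⅘ - E/3)
b(L, q) = 1/(-18 + q)
1/(-7304 + b(S(11), z(-9, 1))) = 1/(-7304 + 1/(-18 + (-⅘ - ⅓*(-9)))) = 1/(-7304 + 1/(-18 + (-⅘ + 3))) = 1/(-7304 + 1/(-18 + 11/5)) = 1/(-7304 + 1/(-79/5)) = 1/(-7304 - 5/79) = 1/(-577021/79) = -79/577021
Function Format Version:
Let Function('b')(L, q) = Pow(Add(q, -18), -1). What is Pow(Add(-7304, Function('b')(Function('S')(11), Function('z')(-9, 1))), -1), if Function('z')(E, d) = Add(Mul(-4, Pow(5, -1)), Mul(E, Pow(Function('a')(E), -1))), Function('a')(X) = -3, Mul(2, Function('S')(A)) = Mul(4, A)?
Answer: Rational(-79, 577021) ≈ -0.00013691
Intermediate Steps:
Function('S')(A) = Mul(2, A) (Function('S')(A) = Mul(Rational(1, 2), Mul(4, A)) = Mul(2, A))
Function('z')(E, d) = Add(Rational(-4, 5), Mul(Rational(-1, 3), E)) (Function('z')(E, d) = Add(Mul(-4, Pow(5, -1)), Mul(E, Pow(-3, -1))) = Add(Mul(-4, Rational(1, 5)), Mul(E, Rational(-1, 3))) = Add(Rational(-4, 5), Mul(Rational(-1, 3), E)))
Function('b')(L, q) = Pow(Add(-18, q), -1)
Pow(Add(-7304, Function('b')(Function('S')(11), Function('z')(-9, 1))), -1) = Pow(Add(-7304, Pow(Add(-18, Add(Rational(-4, 5), Mul(Rational(-1, 3), -9))), -1)), -1) = Pow(Add(-7304, Pow(Add(-18, Add(Rational(-4, 5), 3)), -1)), -1) = Pow(Add(-7304, Pow(Add(-18, Rational(11, 5)), -1)), -1) = Pow(Add(-7304, Pow(Rational(-79, 5), -1)), -1) = Pow(Add(-7304, Rational(-5, 79)), -1) = Pow(Rational(-577021, 79), -1) = Rational(-79, 577021)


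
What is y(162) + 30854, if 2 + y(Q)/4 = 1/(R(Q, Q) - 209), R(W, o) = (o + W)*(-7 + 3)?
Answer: 46423226/1505 ≈ 30846.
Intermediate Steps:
R(W, o) = -4*W - 4*o (R(W, o) = (W + o)*(-4) = -4*W - 4*o)
y(Q) = -8 + 4/(-209 - 8*Q) (y(Q) = -8 + 4/((-4*Q - 4*Q) - 209) = -8 + 4/(-8*Q - 209) = -8 + 4/(-209 - 8*Q))
y(162) + 30854 = 4*(-419 - 16*162)/(209 + 8*162) + 30854 = 4*(-419 - 2592)/(209 + 1296) + 30854 = 4*(-3011)/1505 + 30854 = 4*(1/1505)*(-3011) + 30854 = -12044/1505 + 30854 = 46423226/1505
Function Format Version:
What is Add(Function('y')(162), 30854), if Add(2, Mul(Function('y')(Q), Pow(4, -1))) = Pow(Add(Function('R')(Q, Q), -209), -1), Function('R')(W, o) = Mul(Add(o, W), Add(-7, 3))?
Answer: Rational(46423226, 1505) ≈ 30846.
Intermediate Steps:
Function('R')(W, o) = Add(Mul(-4, W), Mul(-4, o)) (Function('R')(W, o) = Mul(Add(W, o), -4) = Add(Mul(-4, W), Mul(-4, o)))
Function('y')(Q) = Add(-8, Mul(4, Pow(Add(-209, Mul(-8, Q)), -1))) (Function('y')(Q) = Add(-8, Mul(4, Pow(Add(Add(Mul(-4, Q), Mul(-4, Q)), -209), -1))) = Add(-8, Mul(4, Pow(Add(Mul(-8, Q), -209), -1))) = Add(-8, Mul(4, Pow(Add(-209, Mul(-8, Q)), -1))))
Add(Function('y')(162), 30854) = Add(Mul(4, Pow(Add(209, Mul(8, 162)), -1), Add(-419, Mul(-16, 162))), 30854) = Add(Mul(4, Pow(Add(209, 1296), -1), Add(-419, -2592)), 30854) = Add(Mul(4, Pow(1505, -1), -3011), 30854) = Add(Mul(4, Rational(1, 1505), -3011), 30854) = Add(Rational(-12044, 1505), 30854) = Rational(46423226, 1505)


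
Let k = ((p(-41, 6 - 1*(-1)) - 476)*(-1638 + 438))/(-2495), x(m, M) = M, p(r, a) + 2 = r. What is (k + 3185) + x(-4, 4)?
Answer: 1466751/499 ≈ 2939.4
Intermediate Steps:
p(r, a) = -2 + r
k = -124560/499 (k = (((-2 - 41) - 476)*(-1638 + 438))/(-2495) = ((-43 - 476)*(-1200))*(-1/2495) = -519*(-1200)*(-1/2495) = 622800*(-1/2495) = -124560/499 ≈ -249.62)
(k + 3185) + x(-4, 4) = (-124560/499 + 3185) + 4 = 1464755/499 + 4 = 1466751/499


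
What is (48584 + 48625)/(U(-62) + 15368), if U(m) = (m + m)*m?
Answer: 97209/23056 ≈ 4.2162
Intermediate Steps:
U(m) = 2*m**2 (U(m) = (2*m)*m = 2*m**2)
(48584 + 48625)/(U(-62) + 15368) = (48584 + 48625)/(2*(-62)**2 + 15368) = 97209/(2*3844 + 15368) = 97209/(7688 + 15368) = 97209/23056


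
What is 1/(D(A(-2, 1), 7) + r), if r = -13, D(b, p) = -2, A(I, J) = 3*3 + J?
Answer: -1/15 ≈ -0.066667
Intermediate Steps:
A(I, J) = 9 + J
1/(D(A(-2, 1), 7) + r) = 1/(-2 - 13) = 1/(-15) = -1/15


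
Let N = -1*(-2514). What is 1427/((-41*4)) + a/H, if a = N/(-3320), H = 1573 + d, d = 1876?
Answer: -1021283291/117369470 ≈ -8.7014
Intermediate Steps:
N = 2514
H = 3449 (H = 1573 + 1876 = 3449)
a = -1257/1660 (a = 2514/(-3320) = 2514*(-1/3320) = -1257/1660 ≈ -0.75723)
1427/((-41*4)) + a/H = 1427/((-41*4)) - 1257/1660/3449 = 1427/(-164) - 1257/1660*1/3449 = 1427*(-1/164) - 1257/5725340 = -1427/164 - 1257/5725340 = -1021283291/117369470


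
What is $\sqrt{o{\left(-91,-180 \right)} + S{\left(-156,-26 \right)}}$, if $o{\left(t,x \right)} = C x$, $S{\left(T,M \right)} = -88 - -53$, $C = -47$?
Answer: $5 \sqrt{337} \approx 91.788$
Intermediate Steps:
$S{\left(T,M \right)} = -35$ ($S{\left(T,M \right)} = -88 + 53 = -35$)
$o{\left(t,x \right)} = - 47 x$
$\sqrt{o{\left(-91,-180 \right)} + S{\left(-156,-26 \right)}} = \sqrt{\left(-47\right) \left(-180\right) - 35} = \sqrt{8460 - 35} = \sqrt{8425} = 5 \sqrt{337}$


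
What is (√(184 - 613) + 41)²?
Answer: (41 + I*√429)² ≈ 1252.0 + 1698.4*I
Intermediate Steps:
(√(184 - 613) + 41)² = (√(-429) + 41)² = (I*√429 + 41)² = (41 + I*√429)²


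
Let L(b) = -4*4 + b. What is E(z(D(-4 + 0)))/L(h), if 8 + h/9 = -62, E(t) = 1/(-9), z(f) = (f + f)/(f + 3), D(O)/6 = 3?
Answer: 1/5814 ≈ 0.00017200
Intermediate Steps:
D(O) = 18 (D(O) = 6*3 = 18)
z(f) = 2*f/(3 + f) (z(f) = (2*f)/(3 + f) = 2*f/(3 + f))
E(t) = -⅑
h = -630 (h = -72 + 9*(-62) = -72 - 558 = -630)
L(b) = -16 + b
E(z(D(-4 + 0)))/L(h) = -1/(9*(-16 - 630)) = -⅑/(-646) = -⅑*(-1/646) = 1/5814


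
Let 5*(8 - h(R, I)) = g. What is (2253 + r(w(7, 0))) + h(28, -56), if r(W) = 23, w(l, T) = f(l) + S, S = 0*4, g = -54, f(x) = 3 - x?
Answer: 11474/5 ≈ 2294.8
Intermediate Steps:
S = 0
w(l, T) = 3 - l (w(l, T) = (3 - l) + 0 = 3 - l)
h(R, I) = 94/5 (h(R, I) = 8 - ⅕*(-54) = 8 + 54/5 = 94/5)
(2253 + r(w(7, 0))) + h(28, -56) = (2253 + 23) + 94/5 = 2276 + 94/5 = 11474/5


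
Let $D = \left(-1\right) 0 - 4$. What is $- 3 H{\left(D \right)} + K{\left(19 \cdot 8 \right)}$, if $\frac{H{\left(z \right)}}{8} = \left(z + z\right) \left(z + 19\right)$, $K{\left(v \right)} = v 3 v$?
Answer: $72192$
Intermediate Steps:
$D = -4$ ($D = 0 - 4 = -4$)
$K{\left(v \right)} = 3 v^{2}$ ($K{\left(v \right)} = 3 v v = 3 v^{2}$)
$H{\left(z \right)} = 16 z \left(19 + z\right)$ ($H{\left(z \right)} = 8 \left(z + z\right) \left(z + 19\right) = 8 \cdot 2 z \left(19 + z\right) = 16 z \left(19 + z\right)$)
$- 3 H{\left(D \right)} + K{\left(19 \cdot 8 \right)} = - 3 \cdot 16 \left(-4\right) \left(19 - 4\right) + 3 \left(19 \cdot 8\right)^{2} = - 3 \cdot 16 \left(-4\right) 15 + 3 \cdot 152^{2} = \left(-3\right) \left(-960\right) + 3 \cdot 23104 = 2880 + 69312 = 72192$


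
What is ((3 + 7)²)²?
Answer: 10000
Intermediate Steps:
((3 + 7)²)² = (10²)² = 100² = 10000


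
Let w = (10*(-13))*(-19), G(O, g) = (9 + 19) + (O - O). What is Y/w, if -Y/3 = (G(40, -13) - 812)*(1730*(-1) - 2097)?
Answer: -4500552/1235 ≈ -3644.2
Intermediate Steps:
G(O, g) = 28 (G(O, g) = 28 + 0 = 28)
Y = -9001104 (Y = -3*(28 - 812)*(1730*(-1) - 2097) = -(-2352)*(-1730 - 2097) = -(-2352)*(-3827) = -3*3000368 = -9001104)
w = 2470 (w = -130*(-19) = 2470)
Y/w = -9001104/2470 = -9001104*1/2470 = -4500552/1235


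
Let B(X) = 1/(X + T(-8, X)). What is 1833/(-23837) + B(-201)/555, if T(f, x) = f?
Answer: -19331152/251361165 ≈ -0.076906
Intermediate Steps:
B(X) = 1/(-8 + X) (B(X) = 1/(X - 8) = 1/(-8 + X))
1833/(-23837) + B(-201)/555 = 1833/(-23837) + 1/(-8 - 201*555) = 1833*(-1/23837) + (1/555)/(-209) = -1833/23837 - 1/209*1/555 = -1833/23837 - 1/115995 = -19331152/251361165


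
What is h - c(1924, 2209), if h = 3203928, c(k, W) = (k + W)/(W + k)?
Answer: 3203927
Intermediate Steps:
c(k, W) = 1 (c(k, W) = (W + k)/(W + k) = 1)
h - c(1924, 2209) = 3203928 - 1*1 = 3203928 - 1 = 3203927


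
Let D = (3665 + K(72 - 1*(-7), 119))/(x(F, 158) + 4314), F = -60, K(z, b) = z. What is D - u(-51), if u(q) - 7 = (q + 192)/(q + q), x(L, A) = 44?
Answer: -352541/74086 ≈ -4.7585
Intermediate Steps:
D = 1872/2179 (D = (3665 + (72 - 1*(-7)))/(44 + 4314) = (3665 + (72 + 7))/4358 = (3665 + 79)*(1/4358) = 3744*(1/4358) = 1872/2179 ≈ 0.85911)
u(q) = 7 + (192 + q)/(2*q) (u(q) = 7 + (q + 192)/(q + q) = 7 + (192 + q)/((2*q)) = 7 + (192 + q)*(1/(2*q)) = 7 + (192 + q)/(2*q))
D - u(-51) = 1872/2179 - (15/2 + 96/(-51)) = 1872/2179 - (15/2 + 96*(-1/51)) = 1872/2179 - (15/2 - 32/17) = 1872/2179 - 1*191/34 = 1872/2179 - 191/34 = -352541/74086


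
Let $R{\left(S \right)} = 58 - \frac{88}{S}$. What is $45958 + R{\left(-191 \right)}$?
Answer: $\frac{8789144}{191} \approx 46016.0$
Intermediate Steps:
$R{\left(S \right)} = 58 - \frac{88}{S}$
$45958 + R{\left(-191 \right)} = 45958 + \left(58 - \frac{88}{-191}\right) = 45958 + \left(58 - - \frac{88}{191}\right) = 45958 + \left(58 + \frac{88}{191}\right) = 45958 + \frac{11166}{191} = \frac{8789144}{191}$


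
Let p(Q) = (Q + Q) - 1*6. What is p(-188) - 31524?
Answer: -31906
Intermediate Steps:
p(Q) = -6 + 2*Q (p(Q) = 2*Q - 6 = -6 + 2*Q)
p(-188) - 31524 = (-6 + 2*(-188)) - 31524 = (-6 - 376) - 31524 = -382 - 31524 = -31906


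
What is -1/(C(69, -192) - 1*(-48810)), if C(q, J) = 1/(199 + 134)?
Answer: -333/16253731 ≈ -2.0488e-5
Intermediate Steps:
C(q, J) = 1/333
-1/(C(69, -192) - 1*(-48810)) = -1/(1/333 - 1*(-48810)) = -1/(1/333 + 48810) = -1/16253731/333 = -1*333/16253731 = -333/16253731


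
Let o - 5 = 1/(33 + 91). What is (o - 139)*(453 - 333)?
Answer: -498450/31 ≈ -16079.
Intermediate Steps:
o = 621/124 (o = 5 + 1/(33 + 91) = 5 + 1/124 = 621/124 ≈ 5.0081)
(o - 139)*(453 - 333) = (621/124 - 139)*(453 - 333) = -16615/124*120 = -498450/31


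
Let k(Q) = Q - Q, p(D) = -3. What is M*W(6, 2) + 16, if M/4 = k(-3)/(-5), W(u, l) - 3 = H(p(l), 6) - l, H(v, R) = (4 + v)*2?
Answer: 16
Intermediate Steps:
H(v, R) = 8 + 2*v
k(Q) = 0
W(u, l) = 5 - l (W(u, l) = 3 + ((8 + 2*(-3)) - l) = 3 + ((8 - 6) - l) = 3 + (2 - l) = 5 - l)
M = 0 (M = 4*(0/(-5)) = 4*(-⅕*0) = 4*0 = 0)
M*W(6, 2) + 16 = 0*(5 - 1*2) + 16 = 0*(5 - 2) + 16 = 0*3 + 16 = 0 + 16 = 16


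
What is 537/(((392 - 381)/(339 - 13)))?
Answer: 175062/11 ≈ 15915.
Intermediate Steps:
537/(((392 - 381)/(339 - 13))) = 537/((11/326)) = 537/((11*(1/326))) = 537/(11/326) = 537*(326/11) = 175062/11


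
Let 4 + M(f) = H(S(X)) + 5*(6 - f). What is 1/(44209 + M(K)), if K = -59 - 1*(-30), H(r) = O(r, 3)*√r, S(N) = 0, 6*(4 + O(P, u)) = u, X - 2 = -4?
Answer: 1/44380 ≈ 2.2533e-5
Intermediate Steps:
X = -2 (X = 2 - 4 = -2)
O(P, u) = -4 + u/6
H(r) = -7*√r/2 (H(r) = (-4 + (⅙)*3)*√r = (-4 + ½)*√r = -7*√r/2)
K = -29 (K = -59 + 30 = -29)
M(f) = 26 - 5*f (M(f) = -4 + (-7*√0/2 + 5*(6 - f)) = -4 + (-7/2*0 + (30 - 5*f)) = -4 + (0 + (30 - 5*f)) = -4 + (30 - 5*f) = 26 - 5*f)
1/(44209 + M(K)) = 1/(44209 + (26 - 5*(-29))) = 1/(44209 + (26 + 145)) = 1/(44209 + 171) = 1/44380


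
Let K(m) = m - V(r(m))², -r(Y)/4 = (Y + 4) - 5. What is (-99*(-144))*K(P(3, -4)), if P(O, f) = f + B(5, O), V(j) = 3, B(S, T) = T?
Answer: -142560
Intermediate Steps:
r(Y) = 4 - 4*Y (r(Y) = -4*((Y + 4) - 5) = -4*((4 + Y) - 5) = -4*(-1 + Y) = 4 - 4*Y)
P(O, f) = O + f (P(O, f) = f + O = O + f)
K(m) = -9 + m (K(m) = m - 1*3² = m - 1*9 = m - 9 = -9 + m)
(-99*(-144))*K(P(3, -4)) = (-99*(-144))*(-9 + (3 - 4)) = 14256*(-9 - 1) = 14256*(-10) = -142560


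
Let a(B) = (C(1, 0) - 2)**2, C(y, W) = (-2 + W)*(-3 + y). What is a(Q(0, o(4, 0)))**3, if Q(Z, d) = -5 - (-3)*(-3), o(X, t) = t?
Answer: 64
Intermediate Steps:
C(y, W) = (-3 + y)*(-2 + W)
Q(Z, d) = -14 (Q(Z, d) = -5 - 1*9 = -5 - 9 = -14)
a(B) = 4 (a(B) = ((6 - 3*0 - 2*1 + 0*1) - 2)**2 = ((6 + 0 - 2 + 0) - 2)**2 = (4 - 2)**2 = 2**2 = 4)
a(Q(0, o(4, 0)))**3 = 4**3 = 64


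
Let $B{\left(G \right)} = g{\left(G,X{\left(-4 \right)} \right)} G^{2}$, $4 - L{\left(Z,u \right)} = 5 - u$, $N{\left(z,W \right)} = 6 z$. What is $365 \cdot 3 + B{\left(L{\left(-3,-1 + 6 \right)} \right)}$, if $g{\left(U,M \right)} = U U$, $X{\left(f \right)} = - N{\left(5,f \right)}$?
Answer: $1351$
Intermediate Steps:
$X{\left(f \right)} = -30$ ($X{\left(f \right)} = - 6 \cdot 5 = \left(-1\right) 30 = -30$)
$L{\left(Z,u \right)} = -1 + u$ ($L{\left(Z,u \right)} = 4 - \left(5 - u\right) = 4 + \left(-5 + u\right) = -1 + u$)
$g{\left(U,M \right)} = U^{2}$
$B{\left(G \right)} = G^{4}$ ($B{\left(G \right)} = G^{2} G^{2} = G^{4}$)
$365 \cdot 3 + B{\left(L{\left(-3,-1 + 6 \right)} \right)} = 365 \cdot 3 + \left(-1 + \left(-1 + 6\right)\right)^{4} = 1095 + \left(-1 + 5\right)^{4} = 1095 + 4^{4} = 1095 + 256 = 1351$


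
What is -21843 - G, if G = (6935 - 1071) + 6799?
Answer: -34506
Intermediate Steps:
G = 12663 (G = 5864 + 6799 = 12663)
-21843 - G = -21843 - 1*12663 = -21843 - 12663 = -34506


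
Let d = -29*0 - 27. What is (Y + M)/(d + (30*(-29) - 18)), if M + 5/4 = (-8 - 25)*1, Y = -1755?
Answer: 7157/3660 ≈ 1.9555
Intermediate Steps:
d = -27 (d = 0 - 27 = -27)
M = -137/4 (M = -5/4 + (-8 - 25)*1 = -5/4 - 33*1 = -5/4 - 33 = -137/4 ≈ -34.250)
(Y + M)/(d + (30*(-29) - 18)) = (-1755 - 137/4)/(-27 + (30*(-29) - 18)) = -7157/(4*(-27 + (-870 - 18))) = -7157/(4*(-27 - 888)) = -7157/4/(-915) = -7157/4*(-1/915) = 7157/3660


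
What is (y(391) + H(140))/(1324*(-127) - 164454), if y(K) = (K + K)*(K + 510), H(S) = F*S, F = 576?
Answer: -392611/166301 ≈ -2.3608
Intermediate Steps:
H(S) = 576*S
y(K) = 2*K*(510 + K) (y(K) = (2*K)*(510 + K) = 2*K*(510 + K))
(y(391) + H(140))/(1324*(-127) - 164454) = (2*391*(510 + 391) + 576*140)/(1324*(-127) - 164454) = (2*391*901 + 80640)/(-168148 - 164454) = (704582 + 80640)/(-332602) = 785222*(-1/332602) = -392611/166301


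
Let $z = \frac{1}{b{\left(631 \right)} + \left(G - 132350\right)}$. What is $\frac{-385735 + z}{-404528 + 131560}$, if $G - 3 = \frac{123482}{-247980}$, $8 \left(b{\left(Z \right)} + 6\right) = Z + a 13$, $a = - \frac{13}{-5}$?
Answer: $\frac{1581533427293965}{1119182901663364} \approx 1.4131$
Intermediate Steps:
$a = \frac{13}{5}$ ($a = \left(-13\right) \left(- \frac{1}{5}\right) = \frac{13}{5} \approx 2.6$)
$b{\left(Z \right)} = - \frac{71}{40} + \frac{Z}{8}$ ($b{\left(Z \right)} = -6 + \frac{Z + \frac{13}{5} \cdot 13}{8} = -6 + \frac{Z + \frac{169}{5}}{8} = -6 + \frac{\frac{169}{5} + Z}{8} = -6 + \left(\frac{169}{40} + \frac{Z}{8}\right) = - \frac{71}{40} + \frac{Z}{8}$)
$G = \frac{310229}{123990}$ ($G = 3 + \frac{123482}{-247980} = 3 + 123482 \left(- \frac{1}{247980}\right) = 3 - \frac{61741}{123990} = \frac{310229}{123990} \approx 2.502$)
$z = - \frac{61995}{8200103321}$ ($z = \frac{1}{\left(- \frac{71}{40} + \frac{1}{8} \cdot 631\right) + \left(\frac{310229}{123990} - 132350\right)} = \frac{1}{\left(- \frac{71}{40} + \frac{631}{8}\right) - \frac{16409766271}{123990}} = \frac{1}{\frac{771}{10} - \frac{16409766271}{123990}} = \frac{1}{- \frac{8200103321}{61995}} = - \frac{61995}{8200103321} \approx -7.5603 \cdot 10^{-6}$)
$\frac{-385735 + z}{-404528 + 131560} = \frac{-385735 - \frac{61995}{8200103321}}{-404528 + 131560} = - \frac{3163066854587930}{8200103321 \left(-272968\right)} = \left(- \frac{3163066854587930}{8200103321}\right) \left(- \frac{1}{272968}\right) = \frac{1581533427293965}{1119182901663364}$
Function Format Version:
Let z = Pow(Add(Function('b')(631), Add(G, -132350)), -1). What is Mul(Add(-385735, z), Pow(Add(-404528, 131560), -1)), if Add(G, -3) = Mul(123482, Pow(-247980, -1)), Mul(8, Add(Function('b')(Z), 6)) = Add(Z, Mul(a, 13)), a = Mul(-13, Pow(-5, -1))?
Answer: Rational(1581533427293965, 1119182901663364) ≈ 1.4131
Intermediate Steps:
a = Rational(13, 5) (a = Mul(-13, Rational(-1, 5)) = Rational(13, 5) ≈ 2.6000)
Function('b')(Z) = Add(Rational(-71, 40), Mul(Rational(1, 8), Z)) (Function('b')(Z) = Add(-6, Mul(Rational(1, 8), Add(Z, Mul(Rational(13, 5), 13)))) = Add(-6, Mul(Rational(1, 8), Add(Z, Rational(169, 5)))) = Add(-6, Mul(Rational(1, 8), Add(Rational(169, 5), Z))) = Add(-6, Add(Rational(169, 40), Mul(Rational(1, 8), Z))) = Add(Rational(-71, 40), Mul(Rational(1, 8), Z)))
G = Rational(310229, 123990) (G = Add(3, Mul(123482, Pow(-247980, -1))) = Add(3, Mul(123482, Rational(-1, 247980))) = Add(3, Rational(-61741, 123990)) = Rational(310229, 123990) ≈ 2.5020)
z = Rational(-61995, 8200103321) (z = Pow(Add(Add(Rational(-71, 40), Mul(Rational(1, 8), 631)), Add(Rational(310229, 123990), -132350)), -1) = Pow(Add(Add(Rational(-71, 40), Rational(631, 8)), Rational(-16409766271, 123990)), -1) = Pow(Add(Rational(771, 10), Rational(-16409766271, 123990)), -1) = Pow(Rational(-8200103321, 61995), -1) = Rational(-61995, 8200103321) ≈ -7.5603e-6)
Mul(Add(-385735, z), Pow(Add(-404528, 131560), -1)) = Mul(Add(-385735, Rational(-61995, 8200103321)), Pow(Add(-404528, 131560), -1)) = Mul(Rational(-3163066854587930, 8200103321), Pow(-272968, -1)) = Mul(Rational(-3163066854587930, 8200103321), Rational(-1, 272968)) = Rational(1581533427293965, 1119182901663364)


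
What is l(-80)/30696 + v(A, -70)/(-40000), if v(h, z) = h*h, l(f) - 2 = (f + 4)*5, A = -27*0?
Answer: -63/5116 ≈ -0.012314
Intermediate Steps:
A = 0
l(f) = 22 + 5*f (l(f) = 2 + (f + 4)*5 = 2 + (4 + f)*5 = 2 + (20 + 5*f) = 22 + 5*f)
v(h, z) = h²
l(-80)/30696 + v(A, -70)/(-40000) = (22 + 5*(-80))/30696 + 0²/(-40000) = (22 - 400)*(1/30696) + 0*(-1/40000) = -378*1/30696 + 0 = -63/5116 + 0 = -63/5116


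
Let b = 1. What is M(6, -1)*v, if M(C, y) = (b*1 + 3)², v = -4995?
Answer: -79920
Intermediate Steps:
M(C, y) = 16 (M(C, y) = (1*1 + 3)² = (1 + 3)² = 4² = 16)
M(6, -1)*v = 16*(-4995) = -79920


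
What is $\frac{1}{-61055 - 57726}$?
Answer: $- \frac{1}{118781} \approx -8.4189 \cdot 10^{-6}$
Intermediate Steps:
$\frac{1}{-61055 - 57726} = \frac{1}{-118781} = - \frac{1}{118781}$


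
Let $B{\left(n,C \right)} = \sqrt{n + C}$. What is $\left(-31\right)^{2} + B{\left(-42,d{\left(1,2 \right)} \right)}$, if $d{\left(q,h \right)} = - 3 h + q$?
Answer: $961 + i \sqrt{47} \approx 961.0 + 6.8557 i$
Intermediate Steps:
$d{\left(q,h \right)} = q - 3 h$
$B{\left(n,C \right)} = \sqrt{C + n}$
$\left(-31\right)^{2} + B{\left(-42,d{\left(1,2 \right)} \right)} = \left(-31\right)^{2} + \sqrt{\left(1 - 6\right) - 42} = 961 + \sqrt{\left(1 - 6\right) - 42} = 961 + \sqrt{-5 - 42} = 961 + \sqrt{-47} = 961 + i \sqrt{47}$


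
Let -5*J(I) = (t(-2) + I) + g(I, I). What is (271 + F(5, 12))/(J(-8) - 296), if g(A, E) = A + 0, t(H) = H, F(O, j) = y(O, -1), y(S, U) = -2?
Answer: -1345/1462 ≈ -0.91997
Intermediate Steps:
F(O, j) = -2
g(A, E) = A
J(I) = ⅖ - 2*I/5 (J(I) = -((-2 + I) + I)/5 = -(-2 + 2*I)/5 = ⅖ - 2*I/5)
(271 + F(5, 12))/(J(-8) - 296) = (271 - 2)/((⅖ - ⅖*(-8)) - 296) = 269/((⅖ + 16/5) - 296) = 269/(18/5 - 296) = 269/(-1462/5) = 269*(-5/1462) = -1345/1462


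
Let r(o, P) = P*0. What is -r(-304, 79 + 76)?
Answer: 0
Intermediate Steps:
r(o, P) = 0
-r(-304, 79 + 76) = -1*0 = 0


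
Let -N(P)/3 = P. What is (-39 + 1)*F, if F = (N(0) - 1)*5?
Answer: 190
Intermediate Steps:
N(P) = -3*P
F = -5 (F = (-3*0 - 1)*5 = (0 - 1)*5 = -1*5 = -5)
(-39 + 1)*F = (-39 + 1)*(-5) = -38*(-5) = 190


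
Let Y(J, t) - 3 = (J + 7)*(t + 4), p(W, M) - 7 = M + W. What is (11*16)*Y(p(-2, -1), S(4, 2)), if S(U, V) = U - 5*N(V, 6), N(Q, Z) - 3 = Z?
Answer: -71104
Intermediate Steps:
N(Q, Z) = 3 + Z
p(W, M) = 7 + M + W (p(W, M) = 7 + (M + W) = 7 + M + W)
S(U, V) = -45 + U (S(U, V) = U - 5*(3 + 6) = U - 5*9 = U - 45 = -45 + U)
Y(J, t) = 3 + (4 + t)*(7 + J) (Y(J, t) = 3 + (J + 7)*(t + 4) = 3 + (7 + J)*(4 + t) = 3 + (4 + t)*(7 + J))
(11*16)*Y(p(-2, -1), S(4, 2)) = (11*16)*(31 + 4*(7 - 1 - 2) + 7*(-45 + 4) + (7 - 1 - 2)*(-45 + 4)) = 176*(31 + 4*4 + 7*(-41) + 4*(-41)) = 176*(31 + 16 - 287 - 164) = 176*(-404) = -71104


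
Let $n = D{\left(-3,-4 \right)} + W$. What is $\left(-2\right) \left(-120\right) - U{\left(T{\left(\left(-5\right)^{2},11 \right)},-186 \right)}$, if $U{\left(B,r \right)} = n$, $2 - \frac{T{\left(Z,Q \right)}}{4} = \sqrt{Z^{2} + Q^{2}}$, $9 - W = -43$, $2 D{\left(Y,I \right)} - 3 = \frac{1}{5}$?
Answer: $\frac{932}{5} \approx 186.4$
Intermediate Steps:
$D{\left(Y,I \right)} = \frac{8}{5}$ ($D{\left(Y,I \right)} = \frac{3}{2} + \frac{1}{2 \cdot 5} = \frac{3}{2} + \frac{1}{2} \cdot \frac{1}{5} = \frac{3}{2} + \frac{1}{10} = \frac{8}{5}$)
$W = 52$ ($W = 9 - -43 = 9 + 43 = 52$)
$T{\left(Z,Q \right)} = 8 - 4 \sqrt{Q^{2} + Z^{2}}$ ($T{\left(Z,Q \right)} = 8 - 4 \sqrt{Z^{2} + Q^{2}} = 8 - 4 \sqrt{Q^{2} + Z^{2}}$)
$n = \frac{268}{5}$ ($n = \frac{8}{5} + 52 = \frac{268}{5} \approx 53.6$)
$U{\left(B,r \right)} = \frac{268}{5}$
$\left(-2\right) \left(-120\right) - U{\left(T{\left(\left(-5\right)^{2},11 \right)},-186 \right)} = \left(-2\right) \left(-120\right) - \frac{268}{5} = 240 - \frac{268}{5} = \frac{932}{5}$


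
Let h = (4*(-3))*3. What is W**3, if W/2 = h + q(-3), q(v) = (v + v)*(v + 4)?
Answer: -592704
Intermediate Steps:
q(v) = 2*v*(4 + v) (q(v) = (2*v)*(4 + v) = 2*v*(4 + v))
h = -36 (h = -12*3 = -36)
W = -84 (W = 2*(-36 + 2*(-3)*(4 - 3)) = 2*(-36 + 2*(-3)*1) = 2*(-36 - 6) = 2*(-42) = -84)
W**3 = (-84)**3 = -592704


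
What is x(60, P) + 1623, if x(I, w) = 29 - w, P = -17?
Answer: 1669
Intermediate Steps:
x(60, P) + 1623 = (29 - 1*(-17)) + 1623 = (29 + 17) + 1623 = 46 + 1623 = 1669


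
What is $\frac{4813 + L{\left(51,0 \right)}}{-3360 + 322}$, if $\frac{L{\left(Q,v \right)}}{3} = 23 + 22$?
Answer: $- \frac{2474}{1519} \approx -1.6287$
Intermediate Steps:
$L{\left(Q,v \right)} = 135$ ($L{\left(Q,v \right)} = 3 \left(23 + 22\right) = 3 \cdot 45 = 135$)
$\frac{4813 + L{\left(51,0 \right)}}{-3360 + 322} = \frac{4813 + 135}{-3360 + 322} = \frac{4948}{-3038} = 4948 \left(- \frac{1}{3038}\right) = - \frac{2474}{1519}$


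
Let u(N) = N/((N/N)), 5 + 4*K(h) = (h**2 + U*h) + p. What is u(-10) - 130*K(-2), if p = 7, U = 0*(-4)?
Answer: -205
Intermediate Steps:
U = 0
K(h) = 1/2 + h**2/4 (K(h) = -5/4 + ((h**2 + 0*h) + 7)/4 = -5/4 + ((h**2 + 0) + 7)/4 = -5/4 + (h**2 + 7)/4 = -5/4 + (7 + h**2)/4 = -5/4 + (7/4 + h**2/4) = 1/2 + h**2/4)
u(N) = N (u(N) = N/1 = N*1 = N)
u(-10) - 130*K(-2) = -10 - 130*(1/2 + (1/4)*(-2)**2) = -10 - 130*(1/2 + (1/4)*4) = -10 - 130*(1/2 + 1) = -10 - 130*3/2 = -10 - 195 = -205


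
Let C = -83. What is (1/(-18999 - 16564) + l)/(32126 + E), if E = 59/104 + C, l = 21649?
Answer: 80069952144/118514799953 ≈ 0.67561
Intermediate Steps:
E = -8573/104 (E = 59/104 - 83 = -8573/104 ≈ -82.433)
(1/(-18999 - 16564) + l)/(32126 + E) = (1/(-18999 - 16564) + 21649)/(32126 - 8573/104) = (1/(-35563) + 21649)/(3332531/104) = (-1/35563 + 21649)*(104/3332531) = (769903386/35563)*(104/3332531) = 80069952144/118514799953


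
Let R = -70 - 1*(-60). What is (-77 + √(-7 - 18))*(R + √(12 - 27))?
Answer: (10 - I*√15)*(77 - 5*I) ≈ 750.63 - 348.22*I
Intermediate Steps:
R = -10 (R = -70 + 60 = -10)
(-77 + √(-7 - 18))*(R + √(12 - 27)) = (-77 + √(-7 - 18))*(-10 + √(12 - 27)) = (-77 + √(-25))*(-10 + √(-15)) = (-77 + 5*I)*(-10 + I*√15)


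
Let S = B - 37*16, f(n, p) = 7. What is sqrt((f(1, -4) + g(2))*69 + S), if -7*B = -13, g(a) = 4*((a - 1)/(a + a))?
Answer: I*sqrt(1869)/7 ≈ 6.176*I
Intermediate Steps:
g(a) = 2*(-1 + a)/a (g(a) = 4*((-1 + a)/((2*a))) = 4*((-1 + a)*(1/(2*a))) = 4*((-1 + a)/(2*a)) = 2*(-1 + a)/a)
B = 13/7 (B = -1/7*(-13) = 13/7 ≈ 1.8571)
S = -4131/7 (S = 13/7 - 37*16 = 13/7 - 592 = -4131/7 ≈ -590.14)
sqrt((f(1, -4) + g(2))*69 + S) = sqrt((7 + (2 - 2/2))*69 - 4131/7) = sqrt((7 + (2 - 2*1/2))*69 - 4131/7) = sqrt((7 + (2 - 1))*69 - 4131/7) = sqrt((7 + 1)*69 - 4131/7) = sqrt(8*69 - 4131/7) = sqrt(552 - 4131/7) = sqrt(-267/7) = I*sqrt(1869)/7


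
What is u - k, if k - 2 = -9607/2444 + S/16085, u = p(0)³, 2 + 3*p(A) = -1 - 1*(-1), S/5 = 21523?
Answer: -82559299/16329492 ≈ -5.0558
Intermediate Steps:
S = 107615 (S = 5*21523 = 107615)
p(A) = -⅔ (p(A) = -⅔ + (-1 - 1*(-1))/3 = -⅔ + (-1 + 1)/3 = -⅔ + (⅓)*0 = -⅔ + 0 = -⅔)
u = -8/27 (u = (-⅔)³ = -8/27 ≈ -0.29630)
k = 2878553/604796 (k = 2 + (-9607/2444 + 107615/16085) = 2 + (-9607*1/2444 + 107615*(1/16085)) = 2 + (-739/188 + 21523/3217) = 2 + 1668961/604796 = 2878553/604796 ≈ 4.7595)
u - k = -8/27 - 1*2878553/604796 = -8/27 - 2878553/604796 = -82559299/16329492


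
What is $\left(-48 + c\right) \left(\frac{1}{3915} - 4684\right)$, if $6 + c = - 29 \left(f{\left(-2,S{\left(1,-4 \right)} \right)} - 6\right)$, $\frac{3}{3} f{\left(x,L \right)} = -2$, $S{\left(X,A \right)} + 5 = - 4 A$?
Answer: $- \frac{3264138902}{3915} \approx -8.3375 \cdot 10^{5}$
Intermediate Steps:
$S{\left(X,A \right)} = -5 - 4 A$
$f{\left(x,L \right)} = -2$
$c = 226$ ($c = -6 - 29 \left(-2 - 6\right) = -6 - -232 = -6 + 232 = 226$)
$\left(-48 + c\right) \left(\frac{1}{3915} - 4684\right) = \left(-48 + 226\right) \left(\frac{1}{3915} - 4684\right) = 178 \left(\frac{1}{3915} - 4684\right) = 178 \left(- \frac{18337859}{3915}\right) = - \frac{3264138902}{3915}$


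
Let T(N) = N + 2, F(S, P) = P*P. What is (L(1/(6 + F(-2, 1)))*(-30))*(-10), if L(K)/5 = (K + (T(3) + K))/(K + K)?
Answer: 27750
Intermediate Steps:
F(S, P) = P**2
T(N) = 2 + N
L(K) = 5*(5 + 2*K)/(2*K) (L(K) = 5*((K + ((2 + 3) + K))/(K + K)) = 5*((K + (5 + K))/((2*K))) = 5*((5 + 2*K)*(1/(2*K))) = 5*((5 + 2*K)/(2*K)) = 5*(5 + 2*K)/(2*K))
(L(1/(6 + F(-2, 1)))*(-30))*(-10) = ((5 + 25/(2*(1/(6 + 1**2))))*(-30))*(-10) = ((5 + 25/(2*(1/(6 + 1))))*(-30))*(-10) = ((5 + 25/(2*(1/7)))*(-30))*(-10) = ((5 + (25/2)*7)*(-30))*(-10) = ((5 + 175/2)*(-30))*(-10) = ((185/2)*(-30))*(-10) = -2775*(-10) = 27750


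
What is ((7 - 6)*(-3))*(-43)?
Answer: 129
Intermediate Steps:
((7 - 6)*(-3))*(-43) = (1*(-3))*(-43) = -3*(-43) = 129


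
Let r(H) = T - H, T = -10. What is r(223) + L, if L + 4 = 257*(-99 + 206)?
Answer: 27262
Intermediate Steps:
r(H) = -10 - H
L = 27495 (L = -4 + 257*(-99 + 206) = -4 + 257*107 = -4 + 27499 = 27495)
r(223) + L = (-10 - 1*223) + 27495 = (-10 - 223) + 27495 = -233 + 27495 = 27262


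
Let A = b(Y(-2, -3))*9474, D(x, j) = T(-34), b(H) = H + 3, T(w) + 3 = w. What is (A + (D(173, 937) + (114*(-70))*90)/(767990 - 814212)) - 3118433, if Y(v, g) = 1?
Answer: -142387862977/46222 ≈ -3.0805e+6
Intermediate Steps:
T(w) = -3 + w
b(H) = 3 + H
D(x, j) = -37 (D(x, j) = -3 - 34 = -37)
A = 37896 (A = (3 + 1)*9474 = 4*9474 = 37896)
(A + (D(173, 937) + (114*(-70))*90)/(767990 - 814212)) - 3118433 = (37896 + (-37 + (114*(-70))*90)/(767990 - 814212)) - 3118433 = (37896 + (-37 - 7980*90)/(-46222)) - 3118433 = (37896 + (-37 - 718200)*(-1/46222)) - 3118433 = (37896 - 718237*(-1/46222)) - 3118433 = (37896 + 718237/46222) - 3118433 = 1752347149/46222 - 3118433 = -142387862977/46222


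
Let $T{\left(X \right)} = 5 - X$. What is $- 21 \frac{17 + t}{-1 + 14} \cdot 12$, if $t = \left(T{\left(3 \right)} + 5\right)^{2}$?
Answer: $- \frac{16632}{13} \approx -1279.4$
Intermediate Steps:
$t = 49$ ($t = \left(\left(5 - 3\right) + 5\right)^{2} = \left(2 + 5\right)^{2} = 7^{2} = 49$)
$- 21 \frac{17 + t}{-1 + 14} \cdot 12 = - 21 \frac{17 + 49}{-1 + 14} \cdot 12 = - 21 \cdot \frac{66}{13} \cdot 12 = - 21 \cdot 66 \cdot \frac{1}{13} \cdot 12 = \left(-21\right) \frac{66}{13} \cdot 12 = \left(- \frac{1386}{13}\right) 12 = - \frac{16632}{13}$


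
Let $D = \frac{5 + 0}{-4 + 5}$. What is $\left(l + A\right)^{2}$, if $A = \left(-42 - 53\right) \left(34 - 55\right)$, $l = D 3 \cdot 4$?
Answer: $4223025$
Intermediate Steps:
$D = 5$ ($D = \frac{5}{1} = 5 \cdot 1 = 5$)
$l = 60$ ($l = 5 \cdot 3 \cdot 4 = 15 \cdot 4 = 60$)
$A = 1995$ ($A = \left(-95\right) \left(-21\right) = 1995$)
$\left(l + A\right)^{2} = \left(60 + 1995\right)^{2} = 2055^{2} = 4223025$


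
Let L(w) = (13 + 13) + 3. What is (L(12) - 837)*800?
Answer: -646400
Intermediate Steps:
L(w) = 29 (L(w) = 26 + 3 = 29)
(L(12) - 837)*800 = (29 - 837)*800 = -808*800 = -646400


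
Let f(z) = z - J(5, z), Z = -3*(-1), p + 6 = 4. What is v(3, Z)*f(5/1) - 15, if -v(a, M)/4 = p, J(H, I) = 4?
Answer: -7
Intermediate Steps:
p = -2 (p = -6 + 4 = -2)
Z = 3
v(a, M) = 8 (v(a, M) = -4*(-2) = 8)
f(z) = -4 + z (f(z) = z - 1*4 = z - 4 = -4 + z)
v(3, Z)*f(5/1) - 15 = 8*(-4 + 5/1) - 15 = 8*(-4 + 5*1) - 15 = 8*(-4 + 5) - 15 = 8*1 - 15 = 8 - 15 = -7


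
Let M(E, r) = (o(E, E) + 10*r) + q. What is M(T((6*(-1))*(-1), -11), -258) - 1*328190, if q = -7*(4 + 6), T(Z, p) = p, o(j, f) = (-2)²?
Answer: -330836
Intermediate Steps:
o(j, f) = 4
q = -70 (q = -7*10 = -70)
M(E, r) = -66 + 10*r (M(E, r) = (4 + 10*r) - 70 = -66 + 10*r)
M(T((6*(-1))*(-1), -11), -258) - 1*328190 = (-66 + 10*(-258)) - 1*328190 = (-66 - 2580) - 328190 = -2646 - 328190 = -330836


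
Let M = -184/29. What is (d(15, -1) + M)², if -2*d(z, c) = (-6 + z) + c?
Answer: 90000/841 ≈ 107.02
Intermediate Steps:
d(z, c) = 3 - c/2 - z/2 (d(z, c) = -((-6 + z) + c)/2 = -(-6 + c + z)/2 = 3 - c/2 - z/2)
M = -184/29 ≈ -6.3448
(d(15, -1) + M)² = ((3 - ½*(-1) - ½*15) - 184/29)² = ((3 + ½ - 15/2) - 184/29)² = (-4 - 184/29)² = (-300/29)² = 90000/841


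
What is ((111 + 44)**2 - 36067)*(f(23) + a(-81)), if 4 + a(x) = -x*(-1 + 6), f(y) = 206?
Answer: -7309494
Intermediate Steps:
a(x) = -4 - 5*x (a(x) = -4 - x*(-1 + 6) = -4 - x*5 = -4 - 5*x)
((111 + 44)**2 - 36067)*(f(23) + a(-81)) = ((111 + 44)**2 - 36067)*(206 + (-4 - 5*(-81))) = (155**2 - 36067)*(206 + (-4 + 405)) = (24025 - 36067)*(206 + 401) = -12042*607 = -7309494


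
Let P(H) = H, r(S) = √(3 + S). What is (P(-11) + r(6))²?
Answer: 64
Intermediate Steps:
(P(-11) + r(6))² = (-11 + √(3 + 6))² = (-11 + √9)² = (-11 + 3)² = (-8)² = 64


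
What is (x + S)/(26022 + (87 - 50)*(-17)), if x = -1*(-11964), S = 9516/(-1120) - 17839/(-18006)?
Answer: 30140409083/64011690120 ≈ 0.47086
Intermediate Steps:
S = -18920677/2520840 (S = 9516*(-1/1120) - 17839*(-1/18006) = -2379/280 + 17839/18006 = -18920677/2520840 ≈ -7.5057)
x = 11964
(x + S)/(26022 + (87 - 50)*(-17)) = (11964 - 18920677/2520840)/(26022 + (87 - 50)*(-17)) = 30140409083/(2520840*(26022 + 37*(-17))) = 30140409083/(2520840*(26022 - 629)) = (30140409083/2520840)/25393 = (30140409083/2520840)*(1/25393) = 30140409083/64011690120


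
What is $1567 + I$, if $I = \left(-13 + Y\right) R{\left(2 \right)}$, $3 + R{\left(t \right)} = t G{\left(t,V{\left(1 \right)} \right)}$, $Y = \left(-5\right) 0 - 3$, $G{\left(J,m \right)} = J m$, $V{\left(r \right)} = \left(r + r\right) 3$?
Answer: $1231$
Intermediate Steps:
$V{\left(r \right)} = 6 r$ ($V{\left(r \right)} = 2 r 3 = 6 r$)
$Y = -3$ ($Y = 0 - 3 = -3$)
$R{\left(t \right)} = -3 + 6 t^{2}$ ($R{\left(t \right)} = -3 + t t 6 \cdot 1 = -3 + t t 6 = -3 + t 6 t = -3 + 6 t^{2}$)
$I = -336$ ($I = \left(-13 - 3\right) \left(-3 + 6 \cdot 2^{2}\right) = - 16 \left(-3 + 6 \cdot 4\right) = - 16 \left(-3 + 24\right) = \left(-16\right) 21 = -336$)
$1567 + I = 1567 - 336 = 1231$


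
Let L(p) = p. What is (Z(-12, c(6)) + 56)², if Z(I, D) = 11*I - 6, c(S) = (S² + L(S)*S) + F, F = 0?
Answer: 6724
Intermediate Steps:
c(S) = 2*S² (c(S) = (S² + S*S) + 0 = (S² + S²) + 0 = 2*S² + 0 = 2*S²)
Z(I, D) = -6 + 11*I
(Z(-12, c(6)) + 56)² = ((-6 + 11*(-12)) + 56)² = ((-6 - 132) + 56)² = (-138 + 56)² = (-82)² = 6724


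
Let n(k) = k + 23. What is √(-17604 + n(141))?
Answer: 4*I*√1090 ≈ 132.06*I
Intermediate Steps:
n(k) = 23 + k
√(-17604 + n(141)) = √(-17604 + (23 + 141)) = √(-17604 + 164) = √(-17440) = 4*I*√1090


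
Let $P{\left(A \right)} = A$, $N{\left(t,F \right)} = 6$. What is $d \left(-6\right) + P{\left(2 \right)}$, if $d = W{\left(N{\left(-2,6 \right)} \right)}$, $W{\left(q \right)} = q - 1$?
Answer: $-28$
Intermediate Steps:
$W{\left(q \right)} = -1 + q$
$d = 5$ ($d = -1 + 6 = 5$)
$d \left(-6\right) + P{\left(2 \right)} = 5 \left(-6\right) + 2 = -30 + 2 = -28$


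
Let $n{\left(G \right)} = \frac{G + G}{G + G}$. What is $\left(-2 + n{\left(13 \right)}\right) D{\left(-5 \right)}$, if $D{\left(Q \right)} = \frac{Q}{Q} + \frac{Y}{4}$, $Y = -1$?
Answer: $- \frac{3}{4} \approx -0.75$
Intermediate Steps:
$n{\left(G \right)} = 1$ ($n{\left(G \right)} = \frac{2 G}{2 G} = 2 G \frac{1}{2 G} = 1$)
$D{\left(Q \right)} = \frac{3}{4}$ ($D{\left(Q \right)} = \frac{Q}{Q} - \frac{1}{4} = 1 - \frac{1}{4} = \frac{3}{4}$)
$\left(-2 + n{\left(13 \right)}\right) D{\left(-5 \right)} = \left(-2 + 1\right) \frac{3}{4} = \left(-1\right) \frac{3}{4} = - \frac{3}{4}$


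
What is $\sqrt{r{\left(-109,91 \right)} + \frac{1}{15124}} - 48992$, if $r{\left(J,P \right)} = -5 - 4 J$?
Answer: $-48992 + \frac{\sqrt{24646240545}}{7562} \approx -48971.0$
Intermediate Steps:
$\sqrt{r{\left(-109,91 \right)} + \frac{1}{15124}} - 48992 = \sqrt{\left(-5 - -436\right) + \frac{1}{15124}} - 48992 = \sqrt{\left(-5 + 436\right) + \frac{1}{15124}} - 48992 = \sqrt{431 + \frac{1}{15124}} - 48992 = \sqrt{\frac{6518445}{15124}} - 48992 = \frac{\sqrt{24646240545}}{7562} - 48992 = -48992 + \frac{\sqrt{24646240545}}{7562}$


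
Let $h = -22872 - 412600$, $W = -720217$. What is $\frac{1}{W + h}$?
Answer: $- \frac{1}{1155689} \approx -8.6529 \cdot 10^{-7}$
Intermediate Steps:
$h = -435472$ ($h = -22872 - 412600 = -435472$)
$\frac{1}{W + h} = \frac{1}{-720217 - 435472} = \frac{1}{-1155689} = - \frac{1}{1155689}$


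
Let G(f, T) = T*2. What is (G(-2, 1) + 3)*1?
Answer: 5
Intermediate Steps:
G(f, T) = 2*T
(G(-2, 1) + 3)*1 = (2*1 + 3)*1 = (2 + 3)*1 = 5*1 = 5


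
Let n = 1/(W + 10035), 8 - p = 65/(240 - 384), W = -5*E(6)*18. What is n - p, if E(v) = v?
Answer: -427973/50640 ≈ -8.4513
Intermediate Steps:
W = -540 (W = -5*6*18 = -30*18 = -540)
p = 1217/144 (p = 8 - 65/(240 - 384) = 8 - 65/(-144) = 8 - 65*(-1)/144 = 8 - 1*(-65/144) = 8 + 65/144 = 1217/144 ≈ 8.4514)
n = 1/9495 (n = 1/(-540 + 10035) = 1/9495 ≈ 0.00010532)
n - p = 1/9495 - 1*1217/144 = 1/9495 - 1217/144 = -427973/50640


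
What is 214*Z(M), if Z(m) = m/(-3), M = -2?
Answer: 428/3 ≈ 142.67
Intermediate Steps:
Z(m) = -m/3 (Z(m) = m*(-1/3) = -m/3)
214*Z(M) = 214*(-1/3*(-2)) = 214*(2/3) = 428/3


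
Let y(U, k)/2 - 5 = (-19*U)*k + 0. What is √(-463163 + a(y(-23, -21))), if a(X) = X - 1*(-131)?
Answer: 28*I*√614 ≈ 693.81*I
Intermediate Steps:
y(U, k) = 10 - 38*U*k (y(U, k) = 10 + 2*((-19*U)*k + 0) = 10 + 2*(-19*U*k + 0) = 10 + 2*(-19*U*k) = 10 - 38*U*k)
a(X) = 131 + X (a(X) = X + 131 = 131 + X)
√(-463163 + a(y(-23, -21))) = √(-463163 + (131 + (10 - 38*(-23)*(-21)))) = √(-463163 + (131 + (10 - 18354))) = √(-463163 + (131 - 18344)) = √(-463163 - 18213) = √(-481376) = 28*I*√614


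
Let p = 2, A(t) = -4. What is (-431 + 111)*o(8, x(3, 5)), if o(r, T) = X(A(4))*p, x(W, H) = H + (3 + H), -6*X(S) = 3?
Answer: 320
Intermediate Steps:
X(S) = -1/2 (X(S) = -1/6*3 = -1/2)
x(W, H) = 3 + 2*H
o(r, T) = -1 (o(r, T) = -1/2*2 = -1)
(-431 + 111)*o(8, x(3, 5)) = (-431 + 111)*(-1) = -320*(-1) = 320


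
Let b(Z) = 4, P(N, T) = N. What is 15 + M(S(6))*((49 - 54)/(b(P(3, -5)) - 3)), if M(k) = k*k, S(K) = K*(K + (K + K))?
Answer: -58305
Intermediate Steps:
S(K) = 3*K**2 (S(K) = K*(K + 2*K) = K*(3*K) = 3*K**2)
M(k) = k**2
15 + M(S(6))*((49 - 54)/(b(P(3, -5)) - 3)) = 15 + (3*6**2)**2*((49 - 54)/(4 - 3)) = 15 + (3*36)**2*(-5/1) = 15 + 108**2*(-5*1) = 15 + 11664*(-5) = 15 - 58320 = -58305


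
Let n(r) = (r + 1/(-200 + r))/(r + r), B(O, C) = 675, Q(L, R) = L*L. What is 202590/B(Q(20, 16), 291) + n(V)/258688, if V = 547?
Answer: 221054101708759/736519658880 ≈ 300.13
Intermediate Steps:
Q(L, R) = L²
n(r) = (r + 1/(-200 + r))/(2*r) (n(r) = (r + 1/(-200 + r))/((2*r)) = (r + 1/(-200 + r))*(1/(2*r)) = (r + 1/(-200 + r))/(2*r))
202590/B(Q(20, 16), 291) + n(V)/258688 = 202590/675 + ((½)*(1 + 547² - 200*547)/(547*(-200 + 547)))/258688 = 202590*(1/675) + ((½)*(1/547)*(1 + 299209 - 109400)/347)*(1/258688) = 4502/15 + ((½)*(1/547)*(1/347)*189810)*(1/258688) = 4502/15 + (94905/189809)*(1/258688) = 4502/15 + 94905/49101310592 = 221054101708759/736519658880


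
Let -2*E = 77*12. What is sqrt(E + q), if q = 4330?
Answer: 2*sqrt(967) ≈ 62.193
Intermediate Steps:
E = -462 (E = -77*12/2 = -1/2*924 = -462)
sqrt(E + q) = sqrt(-462 + 4330) = sqrt(3868) = 2*sqrt(967)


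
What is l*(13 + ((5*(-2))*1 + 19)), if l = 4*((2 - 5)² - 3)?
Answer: 528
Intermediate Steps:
l = 24 (l = 4*((-3)² - 3) = 4*(9 - 3) = 4*6 = 24)
l*(13 + ((5*(-2))*1 + 19)) = 24*(13 + ((5*(-2))*1 + 19)) = 24*(13 + (-10*1 + 19)) = 24*(13 + (-10 + 19)) = 24*(13 + 9) = 24*22 = 528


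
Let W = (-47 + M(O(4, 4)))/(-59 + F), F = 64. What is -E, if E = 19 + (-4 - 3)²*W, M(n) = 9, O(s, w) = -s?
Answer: 1767/5 ≈ 353.40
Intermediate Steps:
W = -38/5 (W = (-47 + 9)/(-59 + 64) = -38/5 ≈ -7.6000)
E = -1767/5 (E = 19 + (-4 - 3)²*(-38/5) = 19 + (-7)²*(-38/5) = 19 + 49*(-38/5) = 19 - 1862/5 = -1767/5 ≈ -353.40)
-E = -1*(-1767/5) = 1767/5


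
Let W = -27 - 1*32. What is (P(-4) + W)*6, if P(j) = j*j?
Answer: -258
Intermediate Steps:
P(j) = j²
W = -59 (W = -27 - 32 = -59)
(P(-4) + W)*6 = ((-4)² - 59)*6 = (16 - 59)*6 = -43*6 = -258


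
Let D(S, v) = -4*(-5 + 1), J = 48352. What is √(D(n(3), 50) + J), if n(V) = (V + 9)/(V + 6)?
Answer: 4*√3023 ≈ 219.93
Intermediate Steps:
n(V) = (9 + V)/(6 + V)
D(S, v) = 16 (D(S, v) = -4*(-4) = 16)
√(D(n(3), 50) + J) = √(16 + 48352) = √48368 = 4*√3023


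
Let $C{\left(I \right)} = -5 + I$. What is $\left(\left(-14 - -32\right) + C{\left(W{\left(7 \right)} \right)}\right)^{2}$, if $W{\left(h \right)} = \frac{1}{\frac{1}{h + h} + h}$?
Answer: $\frac{1692601}{9801} \approx 172.7$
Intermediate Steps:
$W{\left(h \right)} = \frac{1}{h + \frac{1}{2 h}}$ ($W{\left(h \right)} = \frac{1}{\frac{1}{2 h} + h} = \frac{1}{h + \frac{1}{2 h}}$)
$\left(\left(-14 - -32\right) + C{\left(W{\left(7 \right)} \right)}\right)^{2} = \left(\left(-14 - -32\right) - \left(5 - \frac{14}{1 + 2 \cdot 7^{2}}\right)\right)^{2} = \left(\left(-14 + 32\right) - \left(5 - \frac{14}{1 + 2 \cdot 49}\right)\right)^{2} = \left(18 - \left(5 - \frac{14}{1 + 98}\right)\right)^{2} = \left(18 - \left(5 - \frac{14}{99}\right)\right)^{2} = \left(18 + \left(-5 + \frac{14}{99}\right)\right)^{2} = \left(18 - \frac{481}{99}\right)^{2} = \left(\frac{1301}{99}\right)^{2} = \frac{1692601}{9801}$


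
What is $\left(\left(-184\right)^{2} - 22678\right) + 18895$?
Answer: $30073$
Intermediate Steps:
$\left(\left(-184\right)^{2} - 22678\right) + 18895 = \left(33856 - 22678\right) + 18895 = 11178 + 18895 = 30073$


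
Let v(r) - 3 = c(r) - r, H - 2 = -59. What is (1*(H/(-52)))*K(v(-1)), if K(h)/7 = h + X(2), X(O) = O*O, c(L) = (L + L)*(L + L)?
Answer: 1197/13 ≈ 92.077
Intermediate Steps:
c(L) = 4*L² (c(L) = (2*L)*(2*L) = 4*L²)
X(O) = O²
H = -57 (H = 2 - 59 = -57)
v(r) = 3 - r + 4*r² (v(r) = 3 + (4*r² - r) = 3 + (-r + 4*r²) = 3 - r + 4*r²)
K(h) = 28 + 7*h (K(h) = 7*(h + 2²) = 7*(h + 4) = 7*(4 + h) = 28 + 7*h)
(1*(H/(-52)))*K(v(-1)) = (1*(-57/(-52)))*(28 + 7*(3 - 1*(-1) + 4*(-1)²)) = (1*(-57*(-1/52)))*(28 + 7*(3 + 1 + 4*1)) = (1*(57/52))*(28 + 7*(3 + 1 + 4)) = 57*(28 + 7*8)/52 = 57*(28 + 56)/52 = (57/52)*84 = 1197/13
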